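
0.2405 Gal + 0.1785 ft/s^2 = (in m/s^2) 1 Gal = 0.01 m/s^2, so 0.2405 Gal = 0.2405 * 0.01 = 0.002405 m/s^2. 1 ft/s^2 = 0.3048 m/s^2, so 0.1785 ft/s^2 = 0.1785 * 0.3048 = 0.0544068 m/s^2. Sum: 0.002405 + 0.0544068 = 0.0568118 m/s^2. Result: 0.0568118 m/s^2 ≈ 0.05681 m/s^2 (4 s.f.). Final answer: 0.05681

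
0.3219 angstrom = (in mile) 1 angstrom = 1e-10 m, so 0.3219 angstrom = 0.3219 * 1e-10 = 3.219e-11 m. 1 mile = 1609.344 m, so 3.219e-11 m = 3.219e-11 / 1609.344 = 2.0001939e-14 mile ≈ 2e-14 mile (4 s.f.). Final answer: 2e-14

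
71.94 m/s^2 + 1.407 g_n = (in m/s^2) 85.74. Check: 71.94 m/s^2 is already in m/s^2. 1 g_n = 9.80665 m/s^2, so 1.407 g_n = 1.407 * 9.80665 = 13.797957 m/s^2. Sum: 71.94 + 13.797957 = 85.737957 m/s^2. Result: 85.737957 m/s^2 ≈ 85.74 m/s^2 (4 s.f.).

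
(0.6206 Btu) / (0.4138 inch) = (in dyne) 6.23e+09. Check: 1 Btu = 1055.0559 J, so 0.6206 Btu = 0.6206 * 1055.0559 = 654.76766 J. 1 inch = 0.0254 m, so 0.4138 inch = 0.4138 * 0.0254 = 0.01051052 m. Combine: 654.76766 J / 0.01051052 m = 62296.41 N. 1 dyne = 1e-05 N, so 62296.41 N = 62296.41 / 1e-05 = 6.229641e+09 dyne ≈ 6.23e+09 dyne (4 s.f.).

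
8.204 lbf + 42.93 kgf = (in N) 457.5. Check: 1 lbf = 4.4482216 N, so 8.204 lbf = 8.204 * 4.4482216 = 36.49321 N. 1 kgf = 9.80665 N, so 42.93 kgf = 42.93 * 9.80665 = 420.99948 N. Sum: 36.49321 + 420.99948 = 457.49269 N. Result: 457.49269 N ≈ 457.5 N (4 s.f.).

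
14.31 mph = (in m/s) 6.397. Check: 1 mph = 0.44704 m/s, so 14.31 mph = 14.31 * 0.44704 = 6.3971424 m/s. Result: 6.3971424 m/s ≈ 6.397 m/s (4 s.f.).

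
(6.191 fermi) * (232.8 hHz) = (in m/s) 1.441e-10. Check: 1 fermi = 1e-15 m, so 6.191 fermi = 6.191 * 1e-15 = 6.191e-15 m. 1 hHz = 100 Hz, so 232.8 hHz = 232.8 * 100 = 23280 Hz. Combine: 6.191e-15 m * 23280 Hz = 1.4412648e-10 m/s. Result: 1.4412648e-10 m/s ≈ 1.441e-10 m/s (4 s.f.).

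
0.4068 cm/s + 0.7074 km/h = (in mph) 1 cm/s = 0.01 m/s, so 0.4068 cm/s = 0.4068 * 0.01 = 0.004068 m/s. 1 km/h = 0.27777778 m/s, so 0.7074 km/h = 0.7074 * 0.27777778 = 0.1965 m/s. Sum: 0.004068 + 0.1965 = 0.200568 m/s. 1 mph = 0.44704 m/s, so 0.200568 m/s = 0.200568 / 0.44704 = 0.44865784 mph ≈ 0.4487 mph (4 s.f.). Final answer: 0.4487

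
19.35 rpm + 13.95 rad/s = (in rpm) 152.6. Check: 1 rpm = 0.10471976 rad/s, so 19.35 rpm = 19.35 * 0.10471976 = 2.0263273 rad/s. 13.95 rad/s is already in rad/s. Sum: 2.0263273 + 13.95 = 15.976327 rad/s. 1 rpm = 0.10471976 rad/s, so 15.976327 rad/s = 15.976327 / 0.10471976 = 152.56269 rpm ≈ 152.6 rpm (4 s.f.).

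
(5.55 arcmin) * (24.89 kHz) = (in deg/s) 2302. Check: 1 arcmin = 0.00029088821 rad, so 5.55 arcmin = 5.55 * 0.00029088821 = 0.0016144296 rad. 1 kHz = 1000 Hz, so 24.89 kHz = 24.89 * 1000 = 24890 Hz. Combine: 0.0016144296 rad * 24890 Hz = 40.183152 rad/s. 1 deg/s = 0.017453293 rad/s, so 40.183152 rad/s = 40.183152 / 0.017453293 = 2302.325 deg/s ≈ 2302 deg/s (4 s.f.).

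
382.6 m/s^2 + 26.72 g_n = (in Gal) 382.6 m/s^2 is already in m/s^2. 1 g_n = 9.80665 m/s^2, so 26.72 g_n = 26.72 * 9.80665 = 262.03369 m/s^2. Sum: 382.6 + 262.03369 = 644.63369 m/s^2. 1 Gal = 0.01 m/s^2, so 644.63369 m/s^2 = 644.63369 / 0.01 = 64463.369 Gal ≈ 6.446e+04 Gal (4 s.f.). Final answer: 6.446e+04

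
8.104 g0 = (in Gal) 1 g0 = 9.80665 m/s^2, so 8.104 g0 = 8.104 * 9.80665 = 79.473092 m/s^2. 1 Gal = 0.01 m/s^2, so 79.473092 m/s^2 = 79.473092 / 0.01 = 7947.3092 Gal ≈ 7947 Gal (4 s.f.). Final answer: 7947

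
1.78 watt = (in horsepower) 1.78 watt = 1.78 W. 1 horsepower = 745.69987 W, so 1.78 W = 1.78 / 745.69987 = 0.0023870193 horsepower ≈ 0.002387 horsepower (4 s.f.). Final answer: 0.002387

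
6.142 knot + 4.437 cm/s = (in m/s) 1 knot = 0.51444444 m/s, so 6.142 knot = 6.142 * 0.51444444 = 3.1597178 m/s. 1 cm/s = 0.01 m/s, so 4.437 cm/s = 4.437 * 0.01 = 0.04437 m/s. Sum: 3.1597178 + 0.04437 = 3.2040878 m/s. Result: 3.2040878 m/s ≈ 3.204 m/s (4 s.f.). Final answer: 3.204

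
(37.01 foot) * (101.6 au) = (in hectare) 1.715e+10. Check: 1 foot = 0.3048 m, so 37.01 foot = 37.01 * 0.3048 = 11.280648 m. 1 au = 1.4959787e+11 m, so 101.6 au = 101.6 * 1.4959787e+11 = 1.5199144e+13 m. Combine: 11.280648 m * 1.5199144e+13 m = 1.7145619e+14 m^2. 1 hectare = 10000 m^2, so 1.7145619e+14 m^2 = 1.7145619e+14 / 10000 = 1.7145619e+10 hectare ≈ 1.715e+10 hectare (4 s.f.).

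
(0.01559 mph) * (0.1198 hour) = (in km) 0.003006. Check: 1 mph = 0.44704 m/s, so 0.01559 mph = 0.01559 * 0.44704 = 0.0069693536 m/s. 1 hour = 3600 s, so 0.1198 hour = 0.1198 * 3600 = 431.28 s. Combine: 0.0069693536 m/s * 431.28 s = 3.0057428 m. 1 km = 1000 m, so 3.0057428 m = 3.0057428 / 1000 = 0.0030057428 km ≈ 0.003006 km (4 s.f.).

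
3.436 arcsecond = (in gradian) 0.00106. Check: 1 arcsecond = 4.8481368e-06 rad, so 3.436 arcsecond = 3.436 * 4.8481368e-06 = 1.6658198e-05 rad. 1 gradian = 0.015707963 rad, so 1.6658198e-05 rad = 1.6658198e-05 / 0.015707963 = 0.0010604938 gradian ≈ 0.00106 gradian (4 s.f.).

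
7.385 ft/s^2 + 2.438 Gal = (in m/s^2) 1 ft/s^2 = 0.3048 m/s^2, so 7.385 ft/s^2 = 7.385 * 0.3048 = 2.250948 m/s^2. 1 Gal = 0.01 m/s^2, so 2.438 Gal = 2.438 * 0.01 = 0.02438 m/s^2. Sum: 2.250948 + 0.02438 = 2.275328 m/s^2. Result: 2.275328 m/s^2 ≈ 2.275 m/s^2 (4 s.f.). Final answer: 2.275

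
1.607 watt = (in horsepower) 0.002155. Check: 1.607 watt = 1.607 W. 1 horsepower = 745.69987 W, so 1.607 W = 1.607 / 745.69987 = 0.0021550225 horsepower ≈ 0.002155 horsepower (4 s.f.).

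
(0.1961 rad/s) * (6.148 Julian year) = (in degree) 2.18e+09. Check: 0.1961 rad/s is already in rad/s. 1 Julian year = 31557600 s, so 6.148 Julian year = 6.148 * 31557600 = 1.9401612e+08 s. Combine: 0.1961 rad/s * 1.9401612e+08 s = 38046562 rad. 1 degree = 0.017453293 rad, so 38046562 rad = 38046562 / 0.017453293 = 2.1799074e+09 degree ≈ 2.18e+09 degree (4 s.f.).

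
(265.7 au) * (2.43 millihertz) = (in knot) 1.878e+11. Check: 1 au = 1.4959787e+11 m, so 265.7 au = 265.7 * 1.4959787e+11 = 3.9748154e+13 m. 1 millihertz = 0.001 Hz, so 2.43 millihertz = 2.43 * 0.001 = 0.00243 Hz. Combine: 3.9748154e+13 m * 0.00243 Hz = 9.6588015e+10 m/s. 1 knot = 0.51444444 m/s, so 9.6588015e+10 m/s = 9.6588015e+10 / 0.51444444 = 1.8775208e+11 knot ≈ 1.878e+11 knot (4 s.f.).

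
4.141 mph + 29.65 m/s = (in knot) 1 mph = 0.44704 m/s, so 4.141 mph = 4.141 * 0.44704 = 1.8511926 m/s. 29.65 m/s is already in m/s. Sum: 1.8511926 + 29.65 = 31.501193 m/s. 1 knot = 0.51444444 m/s, so 31.501193 m/s = 31.501193 / 0.51444444 = 61.23342 knot ≈ 61.23 knot (4 s.f.). Final answer: 61.23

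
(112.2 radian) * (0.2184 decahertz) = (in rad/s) 112.2 radian = 112.2 rad. 1 decahertz = 10 Hz, so 0.2184 decahertz = 0.2184 * 10 = 2.184 Hz. Combine: 112.2 rad * 2.184 Hz = 245.0448 rad/s. Result: 245.0448 rad/s ≈ 245 rad/s (4 s.f.). Final answer: 245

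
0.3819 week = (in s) 1 week = 604800 s, so 0.3819 week = 0.3819 * 604800 = 230973.12 s. Result: 230973.12 s ≈ 2.31e+05 s (4 s.f.). Final answer: 2.31e+05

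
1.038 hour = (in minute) 62.28. Check: 1 hour = 3600 s, so 1.038 hour = 1.038 * 3600 = 3736.8 s. 1 minute = 60 s, so 3736.8 s = 3736.8 / 60 = 62.28 minute.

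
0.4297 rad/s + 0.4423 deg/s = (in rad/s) 0.4374. Check: 0.4297 rad/s is already in rad/s. 1 deg/s = 0.017453293 rad/s, so 0.4423 deg/s = 0.4423 * 0.017453293 = 0.0077195913 rad/s. Sum: 0.4297 + 0.0077195913 = 0.43741959 rad/s. Result: 0.43741959 rad/s ≈ 0.4374 rad/s (4 s.f.).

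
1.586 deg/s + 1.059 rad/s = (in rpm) 1 deg/s = 0.017453293 rad/s, so 1.586 deg/s = 1.586 * 0.017453293 = 0.027680922 rad/s. 1.059 rad/s is already in rad/s. Sum: 0.027680922 + 1.059 = 1.0866809 rad/s. 1 rpm = 0.10471976 rad/s, so 1.0866809 rad/s = 1.0866809 / 0.10471976 = 10.377038 rpm ≈ 10.38 rpm (4 s.f.). Final answer: 10.38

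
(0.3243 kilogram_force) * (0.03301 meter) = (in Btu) 9.95e-05. Check: 1 kilogram_force = 9.80665 N, so 0.3243 kilogram_force = 0.3243 * 9.80665 = 3.1802966 N. 0.03301 meter = 0.03301 m. Combine: 3.1802966 N * 0.03301 m = 0.10498159 J. 1 Btu = 1055.0559 J, so 0.10498159 J = 0.10498159 / 1055.0559 = 9.9503349e-05 Btu ≈ 9.95e-05 Btu (4 s.f.).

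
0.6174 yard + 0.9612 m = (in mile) 1 yard = 0.9144 m, so 0.6174 yard = 0.6174 * 0.9144 = 0.56455056 m. 0.9612 m is already in m. Sum: 0.56455056 + 0.9612 = 1.5257506 m. 1 mile = 1609.344 m, so 1.5257506 m = 1.5257506 / 1609.344 = 0.00094805744 mile ≈ 0.0009481 mile (4 s.f.). Final answer: 0.0009481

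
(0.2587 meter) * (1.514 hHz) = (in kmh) 0.2587 meter = 0.2587 m. 1 hHz = 100 Hz, so 1.514 hHz = 1.514 * 100 = 151.4 Hz. Combine: 0.2587 m * 151.4 Hz = 39.16718 m/s. 1 kmh = 0.27777778 m/s, so 39.16718 m/s = 39.16718 / 0.27777778 = 141.00185 kmh ≈ 141 kmh (4 s.f.). Final answer: 141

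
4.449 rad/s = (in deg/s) 254.9. Check: 1 deg/s = 0.017453293 rad/s, so 4.449 rad/s = 4.449 / 0.017453293 = 254.90892 deg/s ≈ 254.9 deg/s (4 s.f.).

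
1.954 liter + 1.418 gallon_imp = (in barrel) 0.05284. Check: 1 liter = 0.001 m^3, so 1.954 liter = 1.954 * 0.001 = 0.001954 m^3. 1 gallon_imp = 0.00454609 m^3, so 1.418 gallon_imp = 1.418 * 0.00454609 = 0.0064463556 m^3. Sum: 0.001954 + 0.0064463556 = 0.0084003556 m^3. 1 barrel = 0.15898729 m^3, so 0.0084003556 m^3 = 0.0084003556 / 0.15898729 = 0.052836647 barrel ≈ 0.05284 barrel (4 s.f.).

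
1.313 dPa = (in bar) 1 dPa = 0.1 Pa, so 1.313 dPa = 1.313 * 0.1 = 0.1313 Pa. 1 bar = 100000 Pa, so 0.1313 Pa = 0.1313 / 100000 = 1.313e-06 bar. Final answer: 1.313e-06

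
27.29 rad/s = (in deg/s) 1564. Check: 1 deg/s = 0.017453293 rad/s, so 27.29 rad/s = 27.29 / 0.017453293 = 1563.6018 deg/s ≈ 1564 deg/s (4 s.f.).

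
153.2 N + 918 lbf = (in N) 153.2 N is already in N. 1 lbf = 4.4482216 N, so 918 lbf = 918 * 4.4482216 = 4083.4674 N. Sum: 153.2 + 4083.4674 = 4236.6674 N. Result: 4236.6674 N ≈ 4237 N (4 s.f.). Final answer: 4237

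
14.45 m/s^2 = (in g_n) 1 g_n = 9.80665 m/s^2, so 14.45 m/s^2 = 14.45 / 9.80665 = 1.4734899 g_n ≈ 1.473 g_n (4 s.f.). Final answer: 1.473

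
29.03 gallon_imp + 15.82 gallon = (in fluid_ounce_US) 1 gallon_imp = 0.00454609 m^3, so 29.03 gallon_imp = 29.03 * 0.00454609 = 0.13197299 m^3. 1 gallon = 0.0037854118 m^3, so 15.82 gallon = 15.82 * 0.0037854118 = 0.059885214 m^3. Sum: 0.13197299 + 0.059885214 = 0.19185821 m^3. 1 fluid_ounce_US = 2.957353e-05 m^3, so 0.19185821 m^3 = 0.19185821 / 2.957353e-05 = 6487.4978 fluid_ounce_US ≈ 6487 fluid_ounce_US (4 s.f.). Final answer: 6487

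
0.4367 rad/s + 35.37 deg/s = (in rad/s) 0.4367 rad/s is already in rad/s. 1 deg/s = 0.017453293 rad/s, so 35.37 deg/s = 35.37 * 0.017453293 = 0.61732296 rad/s. Sum: 0.4367 + 0.61732296 = 1.054023 rad/s. Result: 1.054023 rad/s ≈ 1.054 rad/s (4 s.f.). Final answer: 1.054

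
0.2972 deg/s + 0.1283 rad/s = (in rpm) 1 deg/s = 0.017453293 rad/s, so 0.2972 deg/s = 0.2972 * 0.017453293 = 0.0051871185 rad/s. 0.1283 rad/s is already in rad/s. Sum: 0.0051871185 + 0.1283 = 0.13348712 rad/s. 1 rpm = 0.10471976 rad/s, so 0.13348712 rad/s = 0.13348712 / 0.10471976 = 1.2747081 rpm ≈ 1.275 rpm (4 s.f.). Final answer: 1.275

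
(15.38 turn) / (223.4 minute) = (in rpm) 0.06885. Check: 1 turn = 6.2831853 rad, so 15.38 turn = 15.38 * 6.2831853 = 96.63539 rad. 1 minute = 60 s, so 223.4 minute = 223.4 * 60 = 13404 s. Combine: 96.63539 rad / 13404 s = 0.0072094442 rad/s. 1 rpm = 0.10471976 rad/s, so 0.0072094442 rad/s = 0.0072094442 / 0.10471976 = 0.068845121 rpm ≈ 0.06885 rpm (4 s.f.).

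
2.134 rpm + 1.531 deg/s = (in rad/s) 0.2502. Check: 1 rpm = 0.10471976 rad/s, so 2.134 rpm = 2.134 * 0.10471976 = 0.22347196 rad/s. 1 deg/s = 0.017453293 rad/s, so 1.531 deg/s = 1.531 * 0.017453293 = 0.026720991 rad/s. Sum: 0.22347196 + 0.026720991 = 0.25019295 rad/s. Result: 0.25019295 rad/s ≈ 0.2502 rad/s (4 s.f.).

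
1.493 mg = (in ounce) 5.266e-05. Check: 1 mg = 1e-06 kg, so 1.493 mg = 1.493 * 1e-06 = 1.493e-06 kg. 1 ounce = 0.028349523 kg, so 1.493e-06 kg = 1.493e-06 / 0.028349523 = 5.2664025e-05 ounce ≈ 5.266e-05 ounce (4 s.f.).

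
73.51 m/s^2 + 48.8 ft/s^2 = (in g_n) 73.51 m/s^2 is already in m/s^2. 1 ft/s^2 = 0.3048 m/s^2, so 48.8 ft/s^2 = 48.8 * 0.3048 = 14.87424 m/s^2. Sum: 73.51 + 14.87424 = 88.38424 m/s^2. 1 g_n = 9.80665 m/s^2, so 88.38424 m/s^2 = 88.38424 / 9.80665 = 9.0126842 g_n ≈ 9.013 g_n (4 s.f.). Final answer: 9.013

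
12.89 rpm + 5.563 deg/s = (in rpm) 13.82. Check: 1 rpm = 0.10471976 rad/s, so 12.89 rpm = 12.89 * 0.10471976 = 1.3498376 rad/s. 1 deg/s = 0.017453293 rad/s, so 5.563 deg/s = 5.563 * 0.017453293 = 0.097092666 rad/s. Sum: 1.3498376 + 0.097092666 = 1.4469303 rad/s. 1 rpm = 0.10471976 rad/s, so 1.4469303 rad/s = 1.4469303 / 0.10471976 = 13.817167 rpm ≈ 13.82 rpm (4 s.f.).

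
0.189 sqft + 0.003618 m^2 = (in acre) 1 sqft = 0.09290304 m^2, so 0.189 sqft = 0.189 * 0.09290304 = 0.017558675 m^2. 0.003618 m^2 is already in m^2. Sum: 0.017558675 + 0.003618 = 0.021176675 m^2. 1 acre = 4046.8564 m^2, so 0.021176675 m^2 = 0.021176675 / 4046.8564 = 5.2328702e-06 acre ≈ 5.233e-06 acre (4 s.f.). Final answer: 5.233e-06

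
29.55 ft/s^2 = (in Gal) 1 ft/s^2 = 0.3048 m/s^2, so 29.55 ft/s^2 = 29.55 * 0.3048 = 9.00684 m/s^2. 1 Gal = 0.01 m/s^2, so 9.00684 m/s^2 = 9.00684 / 0.01 = 900.684 Gal ≈ 900.7 Gal (4 s.f.). Final answer: 900.7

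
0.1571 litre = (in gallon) 0.0415. Check: 1 litre = 0.001 m^3, so 0.1571 litre = 0.1571 * 0.001 = 0.0001571 m^3. 1 gallon = 0.0037854118 m^3, so 0.0001571 m^3 = 0.0001571 / 0.0037854118 = 0.041501429 gallon ≈ 0.0415 gallon (4 s.f.).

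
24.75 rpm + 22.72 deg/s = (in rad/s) 2.988. Check: 1 rpm = 0.10471976 rad/s, so 24.75 rpm = 24.75 * 0.10471976 = 2.5918139 rad/s. 1 deg/s = 0.017453293 rad/s, so 22.72 deg/s = 22.72 * 0.017453293 = 0.39653881 rad/s. Sum: 2.5918139 + 0.39653881 = 2.9883527 rad/s. Result: 2.9883527 rad/s ≈ 2.988 rad/s (4 s.f.).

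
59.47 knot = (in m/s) 30.59. Check: 1 knot = 0.51444444 m/s, so 59.47 knot = 59.47 * 0.51444444 = 30.594011 m/s. Result: 30.594011 m/s ≈ 30.59 m/s (4 s.f.).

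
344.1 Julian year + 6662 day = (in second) 1 Julian year = 31557600 s, so 344.1 Julian year = 344.1 * 31557600 = 1.085897e+10 s. 1 day = 86400 s, so 6662 day = 6662 * 86400 = 5.755968e+08 s. Sum: 1.085897e+10 + 5.755968e+08 = 1.1434567e+10 s. 1.1434567e+10 s = 1.1434567e+10 second ≈ 1.143e+10 second (4 s.f.). Final answer: 1.143e+10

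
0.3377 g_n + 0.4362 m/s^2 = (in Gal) 374.8. Check: 1 g_n = 9.80665 m/s^2, so 0.3377 g_n = 0.3377 * 9.80665 = 3.3117057 m/s^2. 0.4362 m/s^2 is already in m/s^2. Sum: 3.3117057 + 0.4362 = 3.7479057 m/s^2. 1 Gal = 0.01 m/s^2, so 3.7479057 m/s^2 = 3.7479057 / 0.01 = 374.79057 Gal ≈ 374.8 Gal (4 s.f.).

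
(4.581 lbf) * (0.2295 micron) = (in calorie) 1.118e-06. Check: 1 lbf = 4.4482216 N, so 4.581 lbf = 4.581 * 4.4482216 = 20.377303 N. 1 micron = 1e-06 m, so 0.2295 micron = 0.2295 * 1e-06 = 2.295e-07 m. Combine: 20.377303 N * 2.295e-07 m = 4.6765911e-06 J. 1 calorie = 4.184 J, so 4.6765911e-06 J = 4.6765911e-06 / 4.184 = 1.1177321e-06 calorie ≈ 1.118e-06 calorie (4 s.f.).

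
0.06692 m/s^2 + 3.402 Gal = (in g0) 0.01029. Check: 0.06692 m/s^2 is already in m/s^2. 1 Gal = 0.01 m/s^2, so 3.402 Gal = 3.402 * 0.01 = 0.03402 m/s^2. Sum: 0.06692 + 0.03402 = 0.10094 m/s^2. 1 g0 = 9.80665 m/s^2, so 0.10094 m/s^2 = 0.10094 / 9.80665 = 0.010293015 g0 ≈ 0.01029 g0 (4 s.f.).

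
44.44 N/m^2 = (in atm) 0.0004386. Check: 44.44 N/m^2 = 44.44 Pa. 1 atm = 101325 Pa, so 44.44 Pa = 44.44 / 101325 = 0.0004385887 atm ≈ 0.0004386 atm (4 s.f.).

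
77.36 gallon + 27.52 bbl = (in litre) 1 gallon = 0.0037854118 m^3, so 77.36 gallon = 77.36 * 0.0037854118 = 0.29283946 m^3. 1 bbl = 0.15898729 m^3, so 27.52 bbl = 27.52 * 0.15898729 = 4.3753304 m^3. Sum: 0.29283946 + 4.3753304 = 4.6681698 m^3. 1 litre = 0.001 m^3, so 4.6681698 m^3 = 4.6681698 / 0.001 = 4668.1698 litre ≈ 4668 litre (4 s.f.). Final answer: 4668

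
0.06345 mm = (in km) 1 mm = 0.001 m, so 0.06345 mm = 0.06345 * 0.001 = 6.345e-05 m. 1 km = 1000 m, so 6.345e-05 m = 6.345e-05 / 1000 = 6.345e-08 km. Final answer: 6.345e-08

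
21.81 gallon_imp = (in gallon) 1 gallon_imp = 0.00454609 m^3, so 21.81 gallon_imp = 21.81 * 0.00454609 = 0.099150223 m^3. 1 gallon = 0.0037854118 m^3, so 0.099150223 m^3 = 0.099150223 / 0.0037854118 = 26.192718 gallon ≈ 26.19 gallon (4 s.f.). Final answer: 26.19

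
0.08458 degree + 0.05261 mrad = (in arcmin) 5.256. Check: 1 degree = 0.017453293 rad, so 0.08458 degree = 0.08458 * 0.017453293 = 0.0014761995 rad. 1 mrad = 0.001 rad, so 0.05261 mrad = 0.05261 * 0.001 = 5.261e-05 rad. Sum: 0.0014761995 + 5.261e-05 = 0.0015288095 rad. 1 arcmin = 0.00029088821 rad, so 0.0015288095 rad = 0.0015288095 / 0.00029088821 = 5.2556599 arcmin ≈ 5.256 arcmin (4 s.f.).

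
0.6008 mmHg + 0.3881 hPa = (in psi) 0.01725. Check: 1 mmHg = 133.32237 Pa, so 0.6008 mmHg = 0.6008 * 133.32237 = 80.100079 Pa. 1 hPa = 100 Pa, so 0.3881 hPa = 0.3881 * 100 = 38.81 Pa. Sum: 80.100079 + 38.81 = 118.91008 Pa. 1 psi = 6894.7573 Pa, so 118.91008 Pa = 118.91008 / 6894.7573 = 0.017246449 psi ≈ 0.01725 psi (4 s.f.).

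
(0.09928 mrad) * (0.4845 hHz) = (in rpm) 0.04593. Check: 1 mrad = 0.001 rad, so 0.09928 mrad = 0.09928 * 0.001 = 9.928e-05 rad. 1 hHz = 100 Hz, so 0.4845 hHz = 0.4845 * 100 = 48.45 Hz. Combine: 9.928e-05 rad * 48.45 Hz = 0.004810116 rad/s. 1 rpm = 0.10471976 rad/s, so 0.004810116 rad/s = 0.004810116 / 0.10471976 = 0.045933224 rpm ≈ 0.04593 rpm (4 s.f.).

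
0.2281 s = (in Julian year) 7.228e-09. Check: 1 Julian year = 31557600 s, so 0.2281 s = 0.2281 / 31557600 = 7.2280528e-09 Julian year ≈ 7.228e-09 Julian year (4 s.f.).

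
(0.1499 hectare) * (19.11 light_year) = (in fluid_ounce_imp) 1 hectare = 10000 m^2, so 0.1499 hectare = 0.1499 * 10000 = 1499 m^2. 1 light_year = 9.4607305e+15 m, so 19.11 light_year = 19.11 * 9.4607305e+15 = 1.8079456e+17 m. Combine: 1499 m^2 * 1.8079456e+17 m = 2.7101104e+20 m^3. 1 fluid_ounce_imp = 2.8413063e-05 m^3, so 2.7101104e+20 m^3 = 2.7101104e+20 / 2.8413063e-05 = 9.5382553e+24 fluid_ounce_imp ≈ 9.538e+24 fluid_ounce_imp (4 s.f.). Final answer: 9.538e+24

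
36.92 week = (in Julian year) 0.7076. Check: 1 week = 604800 s, so 36.92 week = 36.92 * 604800 = 22329216 s. 1 Julian year = 31557600 s, so 22329216 s = 22329216 / 31557600 = 0.70757016 Julian year ≈ 0.7076 Julian year (4 s.f.).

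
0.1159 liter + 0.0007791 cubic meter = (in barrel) 0.005629. Check: 1 liter = 0.001 m^3, so 0.1159 liter = 0.1159 * 0.001 = 0.0001159 m^3. 0.0007791 cubic meter = 0.0007791 m^3. Sum: 0.0001159 + 0.0007791 = 0.000895 m^3. 1 barrel = 0.15898729 m^3, so 0.000895 m^3 = 0.000895 / 0.15898729 = 0.0056293806 barrel ≈ 0.005629 barrel (4 s.f.).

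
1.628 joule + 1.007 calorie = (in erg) 1.628 joule = 1.628 J. 1 calorie = 4.184 J, so 1.007 calorie = 1.007 * 4.184 = 4.213288 J. Sum: 1.628 + 4.213288 = 5.841288 J. 1 erg = 1e-07 J, so 5.841288 J = 5.841288 / 1e-07 = 58412880 erg ≈ 5.841e+07 erg (4 s.f.). Final answer: 5.841e+07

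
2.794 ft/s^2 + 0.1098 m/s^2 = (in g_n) 0.09804. Check: 1 ft/s^2 = 0.3048 m/s^2, so 2.794 ft/s^2 = 2.794 * 0.3048 = 0.8516112 m/s^2. 0.1098 m/s^2 is already in m/s^2. Sum: 0.8516112 + 0.1098 = 0.9614112 m/s^2. 1 g_n = 9.80665 m/s^2, so 0.9614112 m/s^2 = 0.9614112 / 9.80665 = 0.098036659 g_n ≈ 0.09804 g_n (4 s.f.).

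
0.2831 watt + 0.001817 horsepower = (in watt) 1.638. Check: 0.2831 watt = 0.2831 W. 1 horsepower = 745.69987 W, so 0.001817 horsepower = 0.001817 * 745.69987 = 1.3549367 W. Sum: 0.2831 + 1.3549367 = 1.6380367 W. 1.6380367 W = 1.6380367 watt ≈ 1.638 watt (4 s.f.).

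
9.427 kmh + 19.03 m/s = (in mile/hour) 1 kmh = 0.27777778 m/s, so 9.427 kmh = 9.427 * 0.27777778 = 2.6186111 m/s. 19.03 m/s is already in m/s. Sum: 2.6186111 + 19.03 = 21.648611 m/s. 1 mile/hour = 0.44704 m/s, so 21.648611 m/s = 21.648611 / 0.44704 = 48.426564 mile/hour ≈ 48.43 mile/hour (4 s.f.). Final answer: 48.43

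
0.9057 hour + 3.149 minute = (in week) 0.005703. Check: 1 hour = 3600 s, so 0.9057 hour = 0.9057 * 3600 = 3260.52 s. 1 minute = 60 s, so 3.149 minute = 3.149 * 60 = 188.94 s. Sum: 3260.52 + 188.94 = 3449.46 s. 1 week = 604800 s, so 3449.46 s = 3449.46 / 604800 = 0.0057034722 week ≈ 0.005703 week (4 s.f.).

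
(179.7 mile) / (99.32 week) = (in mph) 1 mile = 1609.344 m, so 179.7 mile = 179.7 * 1609.344 = 289199.12 m. 1 week = 604800 s, so 99.32 week = 99.32 * 604800 = 60068736 s. Combine: 289199.12 m / 60068736 s = 0.0048144698 m/s. 1 mph = 0.44704 m/s, so 0.0048144698 m/s = 0.0048144698 / 0.44704 = 0.010769662 mph ≈ 0.01077 mph (4 s.f.). Final answer: 0.01077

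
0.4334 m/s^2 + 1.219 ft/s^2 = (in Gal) 80.5. Check: 0.4334 m/s^2 is already in m/s^2. 1 ft/s^2 = 0.3048 m/s^2, so 1.219 ft/s^2 = 1.219 * 0.3048 = 0.3715512 m/s^2. Sum: 0.4334 + 0.3715512 = 0.8049512 m/s^2. 1 Gal = 0.01 m/s^2, so 0.8049512 m/s^2 = 0.8049512 / 0.01 = 80.49512 Gal ≈ 80.5 Gal (4 s.f.).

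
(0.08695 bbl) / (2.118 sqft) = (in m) 1 bbl = 0.15898729 m^3, so 0.08695 bbl = 0.08695 * 0.15898729 = 0.013823945 m^3. 1 sqft = 0.09290304 m^2, so 2.118 sqft = 2.118 * 0.09290304 = 0.19676864 m^2. Combine: 0.013823945 m^3 / 0.19676864 m^2 = 0.07025482 m. Result: 0.07025482 m ≈ 0.07025 m (4 s.f.). Final answer: 0.07025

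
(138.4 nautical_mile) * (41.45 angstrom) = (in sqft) 1 nautical_mile = 1852 m, so 138.4 nautical_mile = 138.4 * 1852 = 256316.8 m. 1 angstrom = 1e-10 m, so 41.45 angstrom = 41.45 * 1e-10 = 4.145e-09 m. Combine: 256316.8 m * 4.145e-09 m = 0.0010624331 m^2. 1 sqft = 0.09290304 m^2, so 0.0010624331 m^2 = 0.0010624331 / 0.09290304 = 0.011435935 sqft ≈ 0.01144 sqft (4 s.f.). Final answer: 0.01144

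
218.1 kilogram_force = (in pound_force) 1 kilogram_force = 9.80665 N, so 218.1 kilogram_force = 218.1 * 9.80665 = 2138.8304 N. 1 pound_force = 4.4482216 N, so 2138.8304 N = 2138.8304 / 4.4482216 = 480.82819 pound_force ≈ 480.8 pound_force (4 s.f.). Final answer: 480.8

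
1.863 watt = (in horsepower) 1.863 watt = 1.863 W. 1 horsepower = 745.69987 W, so 1.863 W = 1.863 / 745.69987 = 0.0024983242 horsepower ≈ 0.002498 horsepower (4 s.f.). Final answer: 0.002498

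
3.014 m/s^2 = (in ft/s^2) 1 ft/s^2 = 0.3048 m/s^2, so 3.014 m/s^2 = 3.014 / 0.3048 = 9.8884514 ft/s^2 ≈ 9.888 ft/s^2 (4 s.f.). Final answer: 9.888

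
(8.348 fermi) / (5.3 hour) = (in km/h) 1.575e-18. Check: 1 fermi = 1e-15 m, so 8.348 fermi = 8.348 * 1e-15 = 8.348e-15 m. 1 hour = 3600 s, so 5.3 hour = 5.3 * 3600 = 19080 s. Combine: 8.348e-15 m / 19080 s = 4.3752621e-19 m/s. 1 km/h = 0.27777778 m/s, so 4.3752621e-19 m/s = 4.3752621e-19 / 0.27777778 = 1.5750943e-18 km/h ≈ 1.575e-18 km/h (4 s.f.).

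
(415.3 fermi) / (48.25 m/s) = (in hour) 1 fermi = 1e-15 m, so 415.3 fermi = 415.3 * 1e-15 = 4.153e-13 m. 48.25 m/s is already in m/s. Combine: 4.153e-13 m / 48.25 m/s = 8.6072539e-15 s. 1 hour = 3600 s, so 8.6072539e-15 s = 8.6072539e-15 / 3600 = 2.3909039e-18 hour ≈ 2.391e-18 hour (4 s.f.). Final answer: 2.391e-18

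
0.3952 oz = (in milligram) 1 oz = 0.028349523 kg, so 0.3952 oz = 0.3952 * 0.028349523 = 0.011203732 kg. 1 milligram = 1e-06 kg, so 0.011203732 kg = 0.011203732 / 1e-06 = 11203.732 milligram ≈ 1.12e+04 milligram (4 s.f.). Final answer: 1.12e+04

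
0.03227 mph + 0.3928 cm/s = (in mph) 1 mph = 0.44704 m/s, so 0.03227 mph = 0.03227 * 0.44704 = 0.014425981 m/s. 1 cm/s = 0.01 m/s, so 0.3928 cm/s = 0.3928 * 0.01 = 0.003928 m/s. Sum: 0.014425981 + 0.003928 = 0.018353981 m/s. 1 mph = 0.44704 m/s, so 0.018353981 m/s = 0.018353981 / 0.44704 = 0.041056686 mph ≈ 0.04106 mph (4 s.f.). Final answer: 0.04106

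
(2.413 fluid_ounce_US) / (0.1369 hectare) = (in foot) 1 fluid_ounce_US = 2.957353e-05 m^3, so 2.413 fluid_ounce_US = 2.413 * 2.957353e-05 = 7.1360927e-05 m^3. 1 hectare = 10000 m^2, so 0.1369 hectare = 0.1369 * 10000 = 1369 m^2. Combine: 7.1360927e-05 m^3 / 1369 m^2 = 5.2126316e-08 m. 1 foot = 0.3048 m, so 5.2126316e-08 m = 5.2126316e-08 / 0.3048 = 1.710181e-07 foot ≈ 1.71e-07 foot (4 s.f.). Final answer: 1.71e-07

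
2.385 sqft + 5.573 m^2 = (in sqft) 62.37. Check: 1 sqft = 0.09290304 m^2, so 2.385 sqft = 2.385 * 0.09290304 = 0.22157375 m^2. 5.573 m^2 is already in m^2. Sum: 0.22157375 + 5.573 = 5.7945738 m^2. 1 sqft = 0.09290304 m^2, so 5.7945738 m^2 = 5.7945738 / 0.09290304 = 62.372273 sqft ≈ 62.37 sqft (4 s.f.).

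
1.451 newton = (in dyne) 1.451e+05. Check: 1.451 newton = 1.451 N. 1 dyne = 1e-05 N, so 1.451 N = 1.451 / 1e-05 = 145100 dyne ≈ 1.451e+05 dyne (4 s.f.).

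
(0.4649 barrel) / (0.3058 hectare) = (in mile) 1.502e-08. Check: 1 barrel = 0.15898729 m^3, so 0.4649 barrel = 0.4649 * 0.15898729 = 0.073913193 m^3. 1 hectare = 10000 m^2, so 0.3058 hectare = 0.3058 * 10000 = 3058 m^2. Combine: 0.073913193 m^3 / 3058 m^2 = 2.4170436e-05 m. 1 mile = 1609.344 m, so 2.4170436e-05 m = 2.4170436e-05 / 1609.344 = 1.5018813e-08 mile ≈ 1.502e-08 mile (4 s.f.).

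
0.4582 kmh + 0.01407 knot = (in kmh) 0.4843. Check: 1 kmh = 0.27777778 m/s, so 0.4582 kmh = 0.4582 * 0.27777778 = 0.12727778 m/s. 1 knot = 0.51444444 m/s, so 0.01407 knot = 0.01407 * 0.51444444 = 0.0072382333 m/s. Sum: 0.12727778 + 0.0072382333 = 0.13451601 m/s. 1 kmh = 0.27777778 m/s, so 0.13451601 m/s = 0.13451601 / 0.27777778 = 0.48425764 kmh ≈ 0.4843 kmh (4 s.f.).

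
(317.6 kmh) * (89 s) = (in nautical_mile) 4.24. Check: 1 kmh = 0.27777778 m/s, so 317.6 kmh = 317.6 * 0.27777778 = 88.222222 m/s. 89 s is already in s. Combine: 88.222222 m/s * 89 s = 7851.7778 m. 1 nautical_mile = 1852 m, so 7851.7778 m = 7851.7778 / 1852 = 4.2396208 nautical_mile ≈ 4.24 nautical_mile (4 s.f.).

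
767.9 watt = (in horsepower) 767.9 watt = 767.9 W. 1 horsepower = 745.69987 W, so 767.9 W = 767.9 / 745.69987 = 1.0297709 horsepower ≈ 1.03 horsepower (4 s.f.). Final answer: 1.03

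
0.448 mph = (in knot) 0.3893. Check: 1 mph = 0.44704 m/s, so 0.448 mph = 0.448 * 0.44704 = 0.20027392 m/s. 1 knot = 0.51444444 m/s, so 0.20027392 m/s = 0.20027392 / 0.51444444 = 0.38930136 knot ≈ 0.3893 knot (4 s.f.).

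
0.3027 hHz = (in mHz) 3.027e+04. Check: 1 hHz = 100 Hz, so 0.3027 hHz = 0.3027 * 100 = 30.27 Hz. 1 mHz = 0.001 Hz, so 30.27 Hz = 30.27 / 0.001 = 30270 mHz ≈ 3.027e+04 mHz (4 s.f.).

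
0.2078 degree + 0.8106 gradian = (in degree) 0.9373. Check: 1 degree = 0.017453293 rad, so 0.2078 degree = 0.2078 * 0.017453293 = 0.0036267942 rad. 1 gradian = 0.015707963 rad, so 0.8106 gradian = 0.8106 * 0.015707963 = 0.012732875 rad. Sum: 0.0036267942 + 0.012732875 = 0.016359669 rad. 1 degree = 0.017453293 rad, so 0.016359669 rad = 0.016359669 / 0.017453293 = 0.93734 degree ≈ 0.9373 degree (4 s.f.).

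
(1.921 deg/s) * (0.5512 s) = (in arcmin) 63.53. Check: 1 deg/s = 0.017453293 rad/s, so 1.921 deg/s = 1.921 * 0.017453293 = 0.033527775 rad/s. 0.5512 s is already in s. Combine: 0.033527775 rad/s * 0.5512 s = 0.01848051 rad. 1 arcmin = 0.00029088821 rad, so 0.01848051 rad = 0.01848051 / 0.00029088821 = 63.531312 arcmin ≈ 63.53 arcmin (4 s.f.).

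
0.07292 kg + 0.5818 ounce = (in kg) 0.07292 kg is already in kg. 1 ounce = 0.028349523 kg, so 0.5818 ounce = 0.5818 * 0.028349523 = 0.016493753 kg. Sum: 0.07292 + 0.016493753 = 0.089413753 kg. Result: 0.089413753 kg ≈ 0.08941 kg (4 s.f.). Final answer: 0.08941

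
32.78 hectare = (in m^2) 1 hectare = 10000 m^2, so 32.78 hectare = 32.78 * 10000 = 327800 m^2. Result: 327800 m^2 ≈ 3.278e+05 m^2 (4 s.f.). Final answer: 3.278e+05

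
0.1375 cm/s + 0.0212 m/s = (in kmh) 1 cm/s = 0.01 m/s, so 0.1375 cm/s = 0.1375 * 0.01 = 0.001375 m/s. 0.0212 m/s is already in m/s. Sum: 0.001375 + 0.0212 = 0.022575 m/s. 1 kmh = 0.27777778 m/s, so 0.022575 m/s = 0.022575 / 0.27777778 = 0.08127 kmh. Final answer: 0.08127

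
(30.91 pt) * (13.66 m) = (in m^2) 0.149. Check: 1 pt = 0.00035277778 m, so 30.91 pt = 30.91 * 0.00035277778 = 0.010904361 m. 13.66 m is already in m. Combine: 0.010904361 m * 13.66 m = 0.14895357 m^2. Result: 0.14895357 m^2 ≈ 0.149 m^2 (4 s.f.).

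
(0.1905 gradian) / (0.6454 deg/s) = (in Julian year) 1 gradian = 0.015707963 rad, so 0.1905 gradian = 0.1905 * 0.015707963 = 0.002992367 rad. 1 deg/s = 0.017453293 rad/s, so 0.6454 deg/s = 0.6454 * 0.017453293 = 0.011264355 rad/s. Combine: 0.002992367 rad / 0.011264355 rad/s = 0.26564921 s. 1 Julian year = 31557600 s, so 0.26564921 s = 0.26564921 / 31557600 = 8.4179155e-09 Julian year ≈ 8.418e-09 Julian year (4 s.f.). Final answer: 8.418e-09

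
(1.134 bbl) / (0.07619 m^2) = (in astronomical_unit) 1.582e-11. Check: 1 bbl = 0.15898729 m^3, so 1.134 bbl = 1.134 * 0.15898729 = 0.18029159 m^3. 0.07619 m^2 is already in m^2. Combine: 0.18029159 m^3 / 0.07619 m^2 = 2.3663419 m. 1 astronomical_unit = 1.4959787e+11 m, so 2.3663419 m = 2.3663419 / 1.4959787e+11 = 1.5818019e-11 astronomical_unit ≈ 1.582e-11 astronomical_unit (4 s.f.).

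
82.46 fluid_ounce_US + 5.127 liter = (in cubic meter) 1 fluid_ounce_US = 2.957353e-05 m^3, so 82.46 fluid_ounce_US = 82.46 * 2.957353e-05 = 0.0024386332 m^3. 1 liter = 0.001 m^3, so 5.127 liter = 5.127 * 0.001 = 0.005127 m^3. Sum: 0.0024386332 + 0.005127 = 0.0075656332 m^3. 0.0075656332 m^3 = 0.0075656332 cubic meter ≈ 0.007566 cubic meter (4 s.f.). Final answer: 0.007566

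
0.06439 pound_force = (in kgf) 1 pound_force = 4.4482216 N, so 0.06439 pound_force = 0.06439 * 4.4482216 = 0.28642099 N. 1 kgf = 9.80665 N, so 0.28642099 N = 0.28642099 / 9.80665 = 0.029206813 kgf ≈ 0.02921 kgf (4 s.f.). Final answer: 0.02921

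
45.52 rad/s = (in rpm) 434.7. Check: 1 rpm = 0.10471976 rad/s, so 45.52 rad/s = 45.52 / 0.10471976 = 434.68398 rpm ≈ 434.7 rpm (4 s.f.).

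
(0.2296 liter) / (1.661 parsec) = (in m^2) 1 liter = 0.001 m^3, so 0.2296 liter = 0.2296 * 0.001 = 0.0002296 m^3. 1 parsec = 3.0856776e+16 m, so 1.661 parsec = 1.661 * 3.0856776e+16 = 5.1253105e+16 m. Combine: 0.0002296 m^3 / 5.1253105e+16 m = 4.4797286e-21 m^2. Result: 4.4797286e-21 m^2 ≈ 4.48e-21 m^2 (4 s.f.). Final answer: 4.48e-21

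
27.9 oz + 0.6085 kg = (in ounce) 49.36. Check: 1 oz = 0.028349523 kg, so 27.9 oz = 27.9 * 0.028349523 = 0.7909517 kg. 0.6085 kg is already in kg. Sum: 0.7909517 + 0.6085 = 1.3994517 kg. 1 ounce = 0.028349523 kg, so 1.3994517 kg = 1.3994517 / 0.028349523 = 49.364206 ounce ≈ 49.36 ounce (4 s.f.).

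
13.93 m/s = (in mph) 31.16. Check: 1 mph = 0.44704 m/s, so 13.93 m/s = 13.93 / 0.44704 = 31.160523 mph ≈ 31.16 mph (4 s.f.).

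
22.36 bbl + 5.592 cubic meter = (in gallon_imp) 2012. Check: 1 bbl = 0.15898729 m^3, so 22.36 bbl = 22.36 * 0.15898729 = 3.5549559 m^3. 5.592 cubic meter = 5.592 m^3. Sum: 3.5549559 + 5.592 = 9.1469559 m^3. 1 gallon_imp = 0.00454609 m^3, so 9.1469559 m^3 = 9.1469559 / 0.00454609 = 2012.049 gallon_imp ≈ 2012 gallon_imp (4 s.f.).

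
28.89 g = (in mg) 2.889e+04. Check: 1 g = 0.001 kg, so 28.89 g = 28.89 * 0.001 = 0.02889 kg. 1 mg = 1e-06 kg, so 0.02889 kg = 0.02889 / 1e-06 = 28890 mg ≈ 2.889e+04 mg (4 s.f.).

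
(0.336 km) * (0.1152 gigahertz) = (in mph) 8.659e+10. Check: 1 km = 1000 m, so 0.336 km = 0.336 * 1000 = 336 m. 1 gigahertz = 1e+09 Hz, so 0.1152 gigahertz = 0.1152 * 1e+09 = 1.152e+08 Hz. Combine: 336 m * 1.152e+08 Hz = 3.87072e+10 m/s. 1 mph = 0.44704 m/s, so 3.87072e+10 m/s = 3.87072e+10 / 0.44704 = 8.658554e+10 mph ≈ 8.659e+10 mph (4 s.f.).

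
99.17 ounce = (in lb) 6.198. Check: 1 ounce = 0.028349523 kg, so 99.17 ounce = 99.17 * 0.028349523 = 2.8114222 kg. 1 lb = 0.45359237 kg, so 2.8114222 kg = 2.8114222 / 0.45359237 = 6.198125 lb ≈ 6.198 lb (4 s.f.).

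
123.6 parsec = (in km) 3.814e+15. Check: 1 parsec = 3.0856776e+16 m, so 123.6 parsec = 123.6 * 3.0856776e+16 = 3.8138975e+18 m. 1 km = 1000 m, so 3.8138975e+18 m = 3.8138975e+18 / 1000 = 3.8138975e+15 km ≈ 3.814e+15 km (4 s.f.).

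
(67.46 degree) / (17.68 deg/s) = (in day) 1 degree = 0.017453293 rad, so 67.46 degree = 67.46 * 0.017453293 = 1.1773991 rad. 1 deg/s = 0.017453293 rad/s, so 17.68 deg/s = 17.68 * 0.017453293 = 0.30857421 rad/s. Combine: 1.1773991 rad / 0.30857421 rad/s = 3.8156109 s. 1 day = 86400 s, so 3.8156109 s = 3.8156109 / 86400 = 4.4162163e-05 day ≈ 4.416e-05 day (4 s.f.). Final answer: 4.416e-05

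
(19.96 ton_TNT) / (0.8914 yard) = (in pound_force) 1 ton_TNT = 4.184e+09 J, so 19.96 ton_TNT = 19.96 * 4.184e+09 = 8.351264e+10 J. 1 yard = 0.9144 m, so 0.8914 yard = 0.8914 * 0.9144 = 0.81509616 m. Combine: 8.351264e+10 J / 0.81509616 m = 1.0245741e+11 N. 1 pound_force = 4.4482216 N, so 1.0245741e+11 N = 1.0245741e+11 / 4.4482216 = 2.3033342e+10 pound_force ≈ 2.303e+10 pound_force (4 s.f.). Final answer: 2.303e+10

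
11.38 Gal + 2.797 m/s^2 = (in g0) 1 Gal = 0.01 m/s^2, so 11.38 Gal = 11.38 * 0.01 = 0.1138 m/s^2. 2.797 m/s^2 is already in m/s^2. Sum: 0.1138 + 2.797 = 2.9108 m/s^2. 1 g0 = 9.80665 m/s^2, so 2.9108 m/s^2 = 2.9108 / 9.80665 = 0.296819 g0 ≈ 0.2968 g0 (4 s.f.). Final answer: 0.2968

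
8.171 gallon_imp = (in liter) 37.15. Check: 1 gallon_imp = 0.00454609 m^3, so 8.171 gallon_imp = 8.171 * 0.00454609 = 0.037146101 m^3. 1 liter = 0.001 m^3, so 0.037146101 m^3 = 0.037146101 / 0.001 = 37.146101 liter ≈ 37.15 liter (4 s.f.).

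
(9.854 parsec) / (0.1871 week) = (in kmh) 1 parsec = 3.0856776e+16 m, so 9.854 parsec = 9.854 * 3.0856776e+16 = 3.0406267e+17 m. 1 week = 604800 s, so 0.1871 week = 0.1871 * 604800 = 113158.08 s. Combine: 3.0406267e+17 m / 113158.08 s = 2.687061e+12 m/s. 1 kmh = 0.27777778 m/s, so 2.687061e+12 m/s = 2.687061e+12 / 0.27777778 = 9.6734198e+12 kmh ≈ 9.673e+12 kmh (4 s.f.). Final answer: 9.673e+12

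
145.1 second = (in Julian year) 4.598e-06. Check: 145.1 second = 145.1 s. 1 Julian year = 31557600 s, so 145.1 s = 145.1 / 31557600 = 4.5979415e-06 Julian year ≈ 4.598e-06 Julian year (4 s.f.).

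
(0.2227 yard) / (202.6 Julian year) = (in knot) 6.191e-11. Check: 1 yard = 0.9144 m, so 0.2227 yard = 0.2227 * 0.9144 = 0.20363688 m. 1 Julian year = 31557600 s, so 202.6 Julian year = 202.6 * 31557600 = 6.3935698e+09 s. Combine: 0.20363688 m / 6.3935698e+09 s = 3.1850263e-11 m/s. 1 knot = 0.51444444 m/s, so 3.1850263e-11 m/s = 3.1850263e-11 / 0.51444444 = 6.1911959e-11 knot ≈ 6.191e-11 knot (4 s.f.).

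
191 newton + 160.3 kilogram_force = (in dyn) 1.763e+08. Check: 191 newton = 191 N. 1 kilogram_force = 9.80665 N, so 160.3 kilogram_force = 160.3 * 9.80665 = 1572.006 N. Sum: 191 + 1572.006 = 1763.006 N. 1 dyn = 1e-05 N, so 1763.006 N = 1763.006 / 1e-05 = 1.763006e+08 dyn ≈ 1.763e+08 dyn (4 s.f.).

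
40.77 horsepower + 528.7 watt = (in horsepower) 41.48. Check: 1 horsepower = 745.69987 W, so 40.77 horsepower = 40.77 * 745.69987 = 30402.184 W. 528.7 watt = 528.7 W. Sum: 30402.184 + 528.7 = 30930.884 W. 1 horsepower = 745.69987 W, so 30930.884 W = 30930.884 / 745.69987 = 41.478998 horsepower ≈ 41.48 horsepower (4 s.f.).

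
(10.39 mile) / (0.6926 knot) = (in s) 4.693e+04. Check: 1 mile = 1609.344 m, so 10.39 mile = 10.39 * 1609.344 = 16721.084 m. 1 knot = 0.51444444 m/s, so 0.6926 knot = 0.6926 * 0.51444444 = 0.35630422 m/s. Combine: 16721.084 m / 0.35630422 m/s = 46929.234 s. Result: 46929.234 s ≈ 4.693e+04 s (4 s.f.).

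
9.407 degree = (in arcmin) 564.4. Check: 1 degree = 0.017453293 rad, so 9.407 degree = 9.407 * 0.017453293 = 0.16418312 rad. 1 arcmin = 0.00029088821 rad, so 0.16418312 rad = 0.16418312 / 0.00029088821 = 564.42 arcmin ≈ 564.4 arcmin (4 s.f.).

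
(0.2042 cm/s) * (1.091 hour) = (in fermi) 1 cm/s = 0.01 m/s, so 0.2042 cm/s = 0.2042 * 0.01 = 0.002042 m/s. 1 hour = 3600 s, so 1.091 hour = 1.091 * 3600 = 3927.6 s. Combine: 0.002042 m/s * 3927.6 s = 8.0201592 m. 1 fermi = 1e-15 m, so 8.0201592 m = 8.0201592 / 1e-15 = 8.0201592e+15 fermi ≈ 8.02e+15 fermi (4 s.f.). Final answer: 8.02e+15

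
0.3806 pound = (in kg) 1 pound = 0.45359237 kg, so 0.3806 pound = 0.3806 * 0.45359237 = 0.17263726 kg. Result: 0.17263726 kg ≈ 0.1726 kg (4 s.f.). Final answer: 0.1726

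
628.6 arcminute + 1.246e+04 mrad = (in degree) 724.4. Check: 1 arcminute = 0.00029088821 rad, so 628.6 arcminute = 628.6 * 0.00029088821 = 0.18285233 rad. 1 mrad = 0.001 rad, so 1.246e+04 mrad = 1.246e+04 * 0.001 = 12.46 rad. Sum: 0.18285233 + 12.46 = 12.642852 rad. 1 degree = 0.017453293 rad, so 12.642852 rad = 12.642852 / 0.017453293 = 724.38208 degree ≈ 724.4 degree (4 s.f.).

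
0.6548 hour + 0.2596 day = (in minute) 413.1. Check: 1 hour = 3600 s, so 0.6548 hour = 0.6548 * 3600 = 2357.28 s. 1 day = 86400 s, so 0.2596 day = 0.2596 * 86400 = 22429.44 s. Sum: 2357.28 + 22429.44 = 24786.72 s. 1 minute = 60 s, so 24786.72 s = 24786.72 / 60 = 413.112 minute ≈ 413.1 minute (4 s.f.).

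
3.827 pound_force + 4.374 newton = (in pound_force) 1 pound_force = 4.4482216 N, so 3.827 pound_force = 3.827 * 4.4482216 = 17.023344 N. 4.374 newton = 4.374 N. Sum: 17.023344 + 4.374 = 21.397344 N. 1 pound_force = 4.4482216 N, so 21.397344 N = 21.397344 / 4.4482216 = 4.8103143 pound_force ≈ 4.81 pound_force (4 s.f.). Final answer: 4.81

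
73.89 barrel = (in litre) 1.175e+04. Check: 1 barrel = 0.15898729 m^3, so 73.89 barrel = 73.89 * 0.15898729 = 11.747571 m^3. 1 litre = 0.001 m^3, so 11.747571 m^3 = 11.747571 / 0.001 = 11747.571 litre ≈ 1.175e+04 litre (4 s.f.).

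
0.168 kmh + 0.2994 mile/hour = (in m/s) 1 kmh = 0.27777778 m/s, so 0.168 kmh = 0.168 * 0.27777778 = 0.046666667 m/s. 1 mile/hour = 0.44704 m/s, so 0.2994 mile/hour = 0.2994 * 0.44704 = 0.13384378 m/s. Sum: 0.046666667 + 0.13384378 = 0.18051044 m/s. Result: 0.18051044 m/s ≈ 0.1805 m/s (4 s.f.). Final answer: 0.1805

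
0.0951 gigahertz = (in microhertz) 9.51e+13. Check: 1 gigahertz = 1e+09 Hz, so 0.0951 gigahertz = 0.0951 * 1e+09 = 95100000 Hz. 1 microhertz = 1e-06 Hz, so 95100000 Hz = 95100000 / 1e-06 = 9.51e+13 microhertz.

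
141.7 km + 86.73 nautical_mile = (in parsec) 1 km = 1000 m, so 141.7 km = 141.7 * 1000 = 141700 m. 1 nautical_mile = 1852 m, so 86.73 nautical_mile = 86.73 * 1852 = 160623.96 m. Sum: 141700 + 160623.96 = 302323.96 m. 1 parsec = 3.0856776e+16 m, so 302323.96 m = 302323.96 / 3.0856776e+16 = 9.7976523e-12 parsec ≈ 9.798e-12 parsec (4 s.f.). Final answer: 9.798e-12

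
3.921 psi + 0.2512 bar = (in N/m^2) 1 psi = 6894.7573 Pa, so 3.921 psi = 3.921 * 6894.7573 = 27034.343 Pa. 1 bar = 100000 Pa, so 0.2512 bar = 0.2512 * 100000 = 25120 Pa. Sum: 27034.343 + 25120 = 52154.343 Pa. 52154.343 Pa = 52154.343 N/m^2 ≈ 5.215e+04 N/m^2 (4 s.f.). Final answer: 5.215e+04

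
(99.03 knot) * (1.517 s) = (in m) 1 knot = 0.51444444 m/s, so 99.03 knot = 99.03 * 0.51444444 = 50.945433 m/s. 1.517 s is already in s. Combine: 50.945433 m/s * 1.517 s = 77.284222 m. Result: 77.284222 m ≈ 77.28 m (4 s.f.). Final answer: 77.28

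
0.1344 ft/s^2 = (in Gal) 4.097. Check: 1 ft/s^2 = 0.3048 m/s^2, so 0.1344 ft/s^2 = 0.1344 * 0.3048 = 0.04096512 m/s^2. 1 Gal = 0.01 m/s^2, so 0.04096512 m/s^2 = 0.04096512 / 0.01 = 4.096512 Gal ≈ 4.097 Gal (4 s.f.).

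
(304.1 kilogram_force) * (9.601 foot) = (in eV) 1 kilogram_force = 9.80665 N, so 304.1 kilogram_force = 304.1 * 9.80665 = 2982.2023 N. 1 foot = 0.3048 m, so 9.601 foot = 9.601 * 0.3048 = 2.9263848 m. Combine: 2982.2023 N * 2.9263848 m = 8727.0714 J. 1 eV = 1.6021766e-19 J, so 8727.0714 J = 8727.0714 / 1.6021766e-19 = 5.4470095e+22 eV ≈ 5.447e+22 eV (4 s.f.). Final answer: 5.447e+22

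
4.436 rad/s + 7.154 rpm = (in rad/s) 5.185. Check: 4.436 rad/s is already in rad/s. 1 rpm = 0.10471976 rad/s, so 7.154 rpm = 7.154 * 0.10471976 = 0.74916513 rad/s. Sum: 4.436 + 0.74916513 = 5.1851651 rad/s. Result: 5.1851651 rad/s ≈ 5.185 rad/s (4 s.f.).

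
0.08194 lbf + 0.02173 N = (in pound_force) 0.08683. Check: 1 lbf = 4.4482216 N, so 0.08194 lbf = 0.08194 * 4.4482216 = 0.36448728 N. 0.02173 N is already in N. Sum: 0.36448728 + 0.02173 = 0.38621728 N. 1 pound_force = 4.4482216 N, so 0.38621728 N = 0.38621728 / 4.4482216 = 0.086825098 pound_force ≈ 0.08683 pound_force (4 s.f.).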